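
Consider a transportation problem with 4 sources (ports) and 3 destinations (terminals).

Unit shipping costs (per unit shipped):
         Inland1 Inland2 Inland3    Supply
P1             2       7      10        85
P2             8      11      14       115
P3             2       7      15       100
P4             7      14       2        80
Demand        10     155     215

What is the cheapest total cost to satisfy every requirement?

3075

Optimal allocation:
  P1→Inland2: 65 × 7 = 455
  P1→Inland3: 20 × 10 = 200
  P2→Inland3: 115 × 14 = 1610
  P3→Inland1: 10 × 2 = 20
  P3→Inland2: 90 × 7 = 630
  P4→Inland3: 80 × 2 = 160
Total = 455 + 200 + 1610 + 20 + 630 + 160 = 3075.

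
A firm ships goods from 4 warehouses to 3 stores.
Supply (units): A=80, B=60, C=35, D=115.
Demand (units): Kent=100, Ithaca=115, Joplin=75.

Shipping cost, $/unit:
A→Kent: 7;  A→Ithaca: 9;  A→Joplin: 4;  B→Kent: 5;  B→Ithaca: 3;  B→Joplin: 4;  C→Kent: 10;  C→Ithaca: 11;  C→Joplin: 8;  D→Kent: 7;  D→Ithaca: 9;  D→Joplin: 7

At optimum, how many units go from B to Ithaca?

60

The minimum-cost plan:
  A to Ithaca: 5 × $9 = $45
  A to Joplin: 75 × $4 = $300
  B to Ithaca: 60 × $3 = $180
  C to Ithaca: 35 × $11 = $385
  D to Kent: 100 × $7 = $700
  D to Ithaca: 15 × $9 = $135
Total cost = $1745.
So B→Ithaca carries 60 units.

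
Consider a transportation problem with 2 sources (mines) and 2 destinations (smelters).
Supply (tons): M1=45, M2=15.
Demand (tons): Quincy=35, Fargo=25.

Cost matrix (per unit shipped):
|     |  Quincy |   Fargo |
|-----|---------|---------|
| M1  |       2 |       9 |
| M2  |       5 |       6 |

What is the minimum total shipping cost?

250

A cheapest plan:
  M1→Quincy: 35 × 2 = 70
  M1→Fargo: 10 × 9 = 90
  M2→Fargo: 15 × 6 = 90
Total = 70 + 90 + 90 = 250.
(Supply check: M1 ships 45; M2 ships 15.)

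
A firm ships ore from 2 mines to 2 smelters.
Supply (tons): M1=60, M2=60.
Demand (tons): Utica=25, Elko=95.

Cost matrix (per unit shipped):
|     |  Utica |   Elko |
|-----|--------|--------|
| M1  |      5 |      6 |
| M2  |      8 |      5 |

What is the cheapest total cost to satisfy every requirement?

635

One minimum-cost allocation:
  M1–Utica: 25 × 5 = 125
  M1–Elko: 35 × 6 = 210
  M2–Elko: 60 × 5 = 300
Total = 125 + 210 + 300 = 635.
(Supply check: M1 ships 60; M2 ships 60.)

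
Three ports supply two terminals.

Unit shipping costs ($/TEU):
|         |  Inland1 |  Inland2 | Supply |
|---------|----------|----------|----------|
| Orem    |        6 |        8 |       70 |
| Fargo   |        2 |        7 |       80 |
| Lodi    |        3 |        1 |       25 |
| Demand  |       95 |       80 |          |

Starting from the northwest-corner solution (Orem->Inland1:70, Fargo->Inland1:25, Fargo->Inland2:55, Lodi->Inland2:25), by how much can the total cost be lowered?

165

Current plan cost = 70·6 + 25·2 + 55·7 + 25·1 = $880.
Optimal plan:
  Orem–Inland1: 15 × $6 = $90
  Orem–Inland2: 55 × $8 = $440
  Fargo–Inland1: 80 × $2 = $160
  Lodi–Inland2: 25 × $1 = $25
Optimal cost = $715.
Saving = 880 − 715 = $165.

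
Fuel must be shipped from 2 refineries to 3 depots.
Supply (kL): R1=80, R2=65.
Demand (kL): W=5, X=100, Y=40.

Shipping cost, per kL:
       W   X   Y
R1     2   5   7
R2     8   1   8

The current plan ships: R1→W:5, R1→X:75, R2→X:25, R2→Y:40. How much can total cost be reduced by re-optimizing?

200

Current plan cost = 5·2 + 75·5 + 25·1 + 40·8 = 730.
Optimal plan:
  R1–W: 5 × 2 = 10
  R1–X: 35 × 5 = 175
  R1–Y: 40 × 7 = 280
  R2–X: 65 × 1 = 65
Optimal cost = 530.
Saving = 730 − 530 = 200.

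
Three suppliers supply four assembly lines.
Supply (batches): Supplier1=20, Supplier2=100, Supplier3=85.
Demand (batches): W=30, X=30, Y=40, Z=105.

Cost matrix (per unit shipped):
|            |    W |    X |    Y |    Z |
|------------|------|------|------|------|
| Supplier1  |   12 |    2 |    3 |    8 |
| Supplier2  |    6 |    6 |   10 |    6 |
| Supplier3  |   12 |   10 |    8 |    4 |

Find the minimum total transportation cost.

Optimal allocation:
  Supplier1 to Y: 20 batches
  Supplier2 to W: 30 batches
  Supplier2 to X: 30 batches
  Supplier2 to Y: 20 batches
  Supplier2 to Z: 20 batches
  Supplier3 to Z: 85 batches
Total cost = 1080.

1080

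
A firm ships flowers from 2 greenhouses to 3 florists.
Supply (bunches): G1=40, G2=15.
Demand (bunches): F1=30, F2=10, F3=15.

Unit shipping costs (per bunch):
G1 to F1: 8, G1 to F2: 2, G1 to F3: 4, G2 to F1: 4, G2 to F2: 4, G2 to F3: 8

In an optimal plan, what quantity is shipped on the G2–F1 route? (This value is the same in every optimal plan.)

The minimum-cost plan:
  G1 to F1: 15 bunches
  G1 to F2: 10 bunches
  G1 to F3: 15 bunches
  G2 to F1: 15 bunches
Total cost = 260.
So G2→F1 carries 15 bunches.

15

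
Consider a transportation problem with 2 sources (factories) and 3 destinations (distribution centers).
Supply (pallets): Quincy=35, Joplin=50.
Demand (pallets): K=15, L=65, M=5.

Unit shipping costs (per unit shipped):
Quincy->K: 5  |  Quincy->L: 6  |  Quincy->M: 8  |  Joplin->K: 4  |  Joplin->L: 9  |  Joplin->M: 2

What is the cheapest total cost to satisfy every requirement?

550

A cheapest plan:
  Quincy to L: 35 × 6 = 210
  Joplin to K: 15 × 4 = 60
  Joplin to L: 30 × 9 = 270
  Joplin to M: 5 × 2 = 10
Total = 210 + 60 + 270 + 10 = 550.
(Supply check: Quincy ships 35; Joplin ships 50.)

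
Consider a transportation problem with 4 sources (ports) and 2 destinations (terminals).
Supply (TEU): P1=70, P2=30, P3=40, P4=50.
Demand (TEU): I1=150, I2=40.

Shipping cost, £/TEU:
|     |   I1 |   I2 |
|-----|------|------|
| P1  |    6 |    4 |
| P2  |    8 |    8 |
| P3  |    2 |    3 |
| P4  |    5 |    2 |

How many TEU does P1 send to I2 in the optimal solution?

Solving gives:
  P1–I1: 70 × £6 = £420
  P2–I1: 30 × £8 = £240
  P3–I1: 40 × £2 = £80
  P4–I1: 10 × £5 = £50
  P4–I2: 40 × £2 = £80
Total cost = £870.
The route P1→I2 is not used.

0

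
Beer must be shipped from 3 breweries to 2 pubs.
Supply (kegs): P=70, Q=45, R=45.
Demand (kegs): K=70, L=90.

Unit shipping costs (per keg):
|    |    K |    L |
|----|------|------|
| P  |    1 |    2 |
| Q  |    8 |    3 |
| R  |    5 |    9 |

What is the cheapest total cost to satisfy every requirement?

A cheapest plan:
  P→K: 25 × 1 = 25
  P→L: 45 × 2 = 90
  Q→L: 45 × 3 = 135
  R→K: 45 × 5 = 225
Total = 25 + 90 + 135 + 225 = 475.
(Supply check: P ships 70; Q ships 45; R ships 45.)

475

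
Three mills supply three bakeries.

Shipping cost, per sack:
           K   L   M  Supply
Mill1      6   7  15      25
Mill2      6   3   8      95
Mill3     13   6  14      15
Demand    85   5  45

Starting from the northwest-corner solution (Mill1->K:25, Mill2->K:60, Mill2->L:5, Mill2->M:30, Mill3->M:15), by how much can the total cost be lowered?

Current plan cost = 25·6 + 60·6 + 5·3 + 30·8 + 15·14 = 975.
Optimal plan:
  Mill1->K: 25 sacks
  Mill2->K: 60 sacks
  Mill2->M: 35 sacks
  Mill3->L: 5 sacks
  Mill3->M: 10 sacks
Optimal cost = 960.
Saving = 975 − 960 = 15.

15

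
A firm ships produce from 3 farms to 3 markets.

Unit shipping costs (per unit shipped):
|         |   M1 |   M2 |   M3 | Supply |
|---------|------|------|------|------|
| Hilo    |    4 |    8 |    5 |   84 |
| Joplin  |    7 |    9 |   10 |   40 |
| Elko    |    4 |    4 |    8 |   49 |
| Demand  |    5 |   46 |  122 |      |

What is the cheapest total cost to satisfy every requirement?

An optimal shipping plan:
  Hilo to M3: 84 crates
  Joplin to M1: 2 crates
  Joplin to M3: 38 crates
  Elko to M1: 3 crates
  Elko to M2: 46 crates
Total cost = 1010.
(Supply check: Hilo ships 84; Joplin ships 40; Elko ships 49.)

1010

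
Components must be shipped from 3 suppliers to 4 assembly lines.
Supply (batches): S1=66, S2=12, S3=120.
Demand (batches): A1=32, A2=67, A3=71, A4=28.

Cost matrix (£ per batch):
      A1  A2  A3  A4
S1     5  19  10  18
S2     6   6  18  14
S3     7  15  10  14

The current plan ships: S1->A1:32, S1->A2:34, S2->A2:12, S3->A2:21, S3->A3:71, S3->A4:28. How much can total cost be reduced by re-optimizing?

136

Current plan cost = 32·5 + 34·19 + 12·6 + 21·15 + 71·10 + 28·14 = £2295.
Optimal plan:
  S1–A1: 32 × £5 = £160
  S1–A3: 34 × £10 = £340
  S2–A2: 12 × £6 = £72
  S3–A2: 55 × £15 = £825
  S3–A3: 37 × £10 = £370
  S3–A4: 28 × £14 = £392
Optimal cost = £2159.
Saving = 2295 − 2159 = £136.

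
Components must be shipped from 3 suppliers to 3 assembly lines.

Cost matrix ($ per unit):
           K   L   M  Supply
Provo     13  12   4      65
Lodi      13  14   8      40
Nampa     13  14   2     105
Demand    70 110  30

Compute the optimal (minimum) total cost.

A cheapest plan:
  Provo→L: 65 × $12 = $780
  Lodi→K: 40 × $13 = $520
  Nampa→K: 30 × $13 = $390
  Nampa→L: 45 × $14 = $630
  Nampa→M: 30 × $2 = $60
Total = 780 + 520 + 390 + 630 + 60 = $2380.
(Supply check: Provo ships 65; Lodi ships 40; Nampa ships 105.)

2380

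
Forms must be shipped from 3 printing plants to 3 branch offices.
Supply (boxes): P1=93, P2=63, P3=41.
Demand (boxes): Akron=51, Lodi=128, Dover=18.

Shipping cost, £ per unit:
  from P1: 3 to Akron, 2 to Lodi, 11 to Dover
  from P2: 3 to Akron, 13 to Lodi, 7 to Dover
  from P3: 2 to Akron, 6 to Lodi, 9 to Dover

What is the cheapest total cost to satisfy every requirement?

669

A cheapest plan:
  P1->Lodi: 93 × £2 = £186
  P2->Akron: 45 × £3 = £135
  P2->Dover: 18 × £7 = £126
  P3->Akron: 6 × £2 = £12
  P3->Lodi: 35 × £6 = £210
Total = 186 + 135 + 126 + 12 + 210 = £669.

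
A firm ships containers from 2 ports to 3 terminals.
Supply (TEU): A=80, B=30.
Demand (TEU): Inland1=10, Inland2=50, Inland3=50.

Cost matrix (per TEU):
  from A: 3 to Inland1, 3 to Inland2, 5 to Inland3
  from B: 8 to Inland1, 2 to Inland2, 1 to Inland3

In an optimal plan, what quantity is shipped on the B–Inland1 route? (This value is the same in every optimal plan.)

0

The minimum-cost plan:
  A→Inland1: 10 × 3 = 30
  A→Inland2: 50 × 3 = 150
  A→Inland3: 20 × 5 = 100
  B→Inland3: 30 × 1 = 30
Total cost = 310.
The route B→Inland1 is not used.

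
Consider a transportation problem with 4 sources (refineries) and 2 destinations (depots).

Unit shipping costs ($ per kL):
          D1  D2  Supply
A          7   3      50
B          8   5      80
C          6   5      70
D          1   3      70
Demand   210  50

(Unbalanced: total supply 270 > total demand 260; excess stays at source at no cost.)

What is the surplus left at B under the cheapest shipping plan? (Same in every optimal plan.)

Minimum-cost shipments:
  A to D2: 50 × $3 = $150
  B to D1: 70 × $8 = $560
  C to D1: 70 × $6 = $420
  D to D1: 70 × $1 = $70
Total cost = $1200.
B ships 70 of its 80, leaving 10.

10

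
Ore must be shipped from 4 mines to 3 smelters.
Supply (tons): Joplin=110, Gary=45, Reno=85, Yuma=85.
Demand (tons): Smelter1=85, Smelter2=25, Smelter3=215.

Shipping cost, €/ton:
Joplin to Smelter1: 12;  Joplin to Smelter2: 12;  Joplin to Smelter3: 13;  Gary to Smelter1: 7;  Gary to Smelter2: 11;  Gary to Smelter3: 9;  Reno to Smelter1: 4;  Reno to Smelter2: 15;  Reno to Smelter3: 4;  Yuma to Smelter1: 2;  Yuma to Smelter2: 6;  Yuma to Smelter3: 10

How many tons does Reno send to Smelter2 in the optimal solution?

0

Optimal shipments:
  Joplin to Smelter2: 25 × €12 = €300
  Joplin to Smelter3: 85 × €13 = €1105
  Gary to Smelter3: 45 × €9 = €405
  Reno to Smelter3: 85 × €4 = €340
  Yuma to Smelter1: 85 × €2 = €170
Total cost = €2320.
The route Reno→Smelter2 is not used.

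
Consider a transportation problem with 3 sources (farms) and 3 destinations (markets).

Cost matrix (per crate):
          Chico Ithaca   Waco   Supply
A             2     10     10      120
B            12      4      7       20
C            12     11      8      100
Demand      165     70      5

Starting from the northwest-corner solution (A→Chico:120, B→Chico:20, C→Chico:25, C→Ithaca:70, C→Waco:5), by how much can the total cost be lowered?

Current plan cost = 120·2 + 20·12 + 25·12 + 70·11 + 5·8 = 1590.
Optimal plan:
  A to Chico: 120 × 2 = 240
  B to Ithaca: 20 × 4 = 80
  C to Chico: 45 × 12 = 540
  C to Ithaca: 50 × 11 = 550
  C to Waco: 5 × 8 = 40
Optimal cost = 1450.
Saving = 1590 − 1450 = 140.

140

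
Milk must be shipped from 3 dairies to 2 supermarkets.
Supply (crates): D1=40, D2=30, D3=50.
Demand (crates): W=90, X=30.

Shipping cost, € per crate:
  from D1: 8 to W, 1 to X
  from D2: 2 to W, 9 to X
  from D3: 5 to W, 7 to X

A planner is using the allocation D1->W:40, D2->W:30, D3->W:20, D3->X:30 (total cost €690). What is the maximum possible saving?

270

Current plan cost = 40·8 + 30·2 + 20·5 + 30·7 = €690.
Optimal plan:
  D1→W: 10 × €8 = €80
  D1→X: 30 × €1 = €30
  D2→W: 30 × €2 = €60
  D3→W: 50 × €5 = €250
Optimal cost = €420.
Saving = 690 − 420 = €270.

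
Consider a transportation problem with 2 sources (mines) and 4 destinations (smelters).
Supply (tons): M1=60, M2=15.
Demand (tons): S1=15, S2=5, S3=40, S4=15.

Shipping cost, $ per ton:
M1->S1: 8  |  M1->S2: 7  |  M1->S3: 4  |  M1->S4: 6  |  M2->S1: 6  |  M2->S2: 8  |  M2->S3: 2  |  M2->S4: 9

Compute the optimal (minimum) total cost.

375

A cheapest plan:
  M1->S1: 15 × $8 = $120
  M1->S2: 5 × $7 = $35
  M1->S3: 25 × $4 = $100
  M1->S4: 15 × $6 = $90
  M2->S3: 15 × $2 = $30
Total = 120 + 35 + 100 + 90 + 30 = $375.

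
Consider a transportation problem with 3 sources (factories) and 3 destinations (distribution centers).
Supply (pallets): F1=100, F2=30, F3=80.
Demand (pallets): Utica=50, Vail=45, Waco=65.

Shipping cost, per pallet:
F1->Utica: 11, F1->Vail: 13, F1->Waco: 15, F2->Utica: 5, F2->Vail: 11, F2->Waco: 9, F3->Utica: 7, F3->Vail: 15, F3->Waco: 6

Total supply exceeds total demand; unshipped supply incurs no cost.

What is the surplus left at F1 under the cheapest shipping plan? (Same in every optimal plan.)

50

An optimal plan:
  F1->Utica: 5 × 11 = 55
  F1->Vail: 45 × 13 = 585
  F2->Utica: 30 × 5 = 150
  F3->Utica: 15 × 7 = 105
  F3->Waco: 65 × 6 = 390
Total cost = 1285.
F1 ships 50 of its 100, leaving 50.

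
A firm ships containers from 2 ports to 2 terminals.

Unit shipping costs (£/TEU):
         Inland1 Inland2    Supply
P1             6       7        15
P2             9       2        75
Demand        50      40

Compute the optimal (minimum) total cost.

One minimum-cost allocation:
  P1→Inland1: 15 × £6 = £90
  P2→Inland1: 35 × £9 = £315
  P2→Inland2: 40 × £2 = £80
Total = 90 + 315 + 80 = £485.

485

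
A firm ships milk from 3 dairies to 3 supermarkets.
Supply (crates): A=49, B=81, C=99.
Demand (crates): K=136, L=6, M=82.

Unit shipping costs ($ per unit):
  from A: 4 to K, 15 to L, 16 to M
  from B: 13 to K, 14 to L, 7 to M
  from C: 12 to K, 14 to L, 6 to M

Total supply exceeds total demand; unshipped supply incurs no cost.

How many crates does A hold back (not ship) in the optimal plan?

0

Minimum-cost shipments:
  A–K: 49 × $4 = $196
  B–K: 70 × $13 = $910
  B–L: 6 × $14 = $84
  C–K: 17 × $12 = $204
  C–M: 82 × $6 = $492
Total cost = $1886.
A ships 49 of its 49, leaving 0.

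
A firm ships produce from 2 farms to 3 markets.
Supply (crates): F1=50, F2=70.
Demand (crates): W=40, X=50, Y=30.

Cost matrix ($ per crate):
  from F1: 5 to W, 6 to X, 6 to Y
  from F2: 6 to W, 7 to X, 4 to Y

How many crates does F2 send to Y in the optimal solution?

The minimum-cost plan:
  F1–W: 40 × $5 = $200
  F1–X: 10 × $6 = $60
  F2–X: 40 × $7 = $280
  F2–Y: 30 × $4 = $120
Total cost = $660.
So F2→Y carries 30 crates.

30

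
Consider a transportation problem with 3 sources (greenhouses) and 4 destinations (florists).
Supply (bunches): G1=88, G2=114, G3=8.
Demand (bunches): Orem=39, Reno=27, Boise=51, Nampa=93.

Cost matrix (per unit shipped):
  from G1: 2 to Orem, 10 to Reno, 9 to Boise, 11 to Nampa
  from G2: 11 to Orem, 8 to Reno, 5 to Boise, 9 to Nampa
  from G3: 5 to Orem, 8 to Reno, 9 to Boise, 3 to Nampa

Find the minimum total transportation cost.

A cheapest plan:
  G1->Orem: 39 × 2 = 78
  G1->Reno: 27 × 10 = 270
  G1->Nampa: 22 × 11 = 242
  G2->Boise: 51 × 5 = 255
  G2->Nampa: 63 × 9 = 567
  G3->Nampa: 8 × 3 = 24
Total = 78 + 270 + 242 + 255 + 567 + 24 = 1436.

1436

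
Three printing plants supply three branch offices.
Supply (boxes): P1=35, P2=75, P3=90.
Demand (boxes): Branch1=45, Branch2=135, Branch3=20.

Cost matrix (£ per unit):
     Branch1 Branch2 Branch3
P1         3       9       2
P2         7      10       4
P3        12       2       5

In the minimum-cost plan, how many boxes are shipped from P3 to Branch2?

90

The minimum-cost plan:
  P1–Branch1: 35 × £3 = £105
  P2–Branch1: 10 × £7 = £70
  P2–Branch2: 45 × £10 = £450
  P2–Branch3: 20 × £4 = £80
  P3–Branch2: 90 × £2 = £180
Total cost = £885.
So P3→Branch2 carries 90 boxes.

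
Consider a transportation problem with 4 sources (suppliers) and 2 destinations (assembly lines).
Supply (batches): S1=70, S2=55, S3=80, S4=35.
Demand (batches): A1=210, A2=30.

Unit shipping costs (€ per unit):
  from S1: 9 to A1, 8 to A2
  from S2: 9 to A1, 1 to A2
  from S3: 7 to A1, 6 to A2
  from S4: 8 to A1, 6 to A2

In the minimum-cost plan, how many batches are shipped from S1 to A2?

0

The minimum-cost plan:
  S1 to A1: 70 batches
  S2 to A1: 25 batches
  S2 to A2: 30 batches
  S3 to A1: 80 batches
  S4 to A1: 35 batches
Total cost = €1725.
The route S1→A2 is not used.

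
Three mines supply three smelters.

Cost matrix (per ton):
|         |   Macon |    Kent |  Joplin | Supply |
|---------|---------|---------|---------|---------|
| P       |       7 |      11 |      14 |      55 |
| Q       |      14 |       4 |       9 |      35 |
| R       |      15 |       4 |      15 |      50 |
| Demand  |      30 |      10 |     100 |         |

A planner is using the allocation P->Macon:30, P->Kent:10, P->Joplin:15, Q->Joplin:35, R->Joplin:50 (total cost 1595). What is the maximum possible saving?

80

Current plan cost = 30·7 + 10·11 + 15·14 + 35·9 + 50·15 = 1595.
Optimal plan:
  P->Macon: 30 tons
  P->Joplin: 25 tons
  Q->Joplin: 35 tons
  R->Kent: 10 tons
  R->Joplin: 40 tons
Optimal cost = 1515.
Saving = 1595 − 1515 = 80.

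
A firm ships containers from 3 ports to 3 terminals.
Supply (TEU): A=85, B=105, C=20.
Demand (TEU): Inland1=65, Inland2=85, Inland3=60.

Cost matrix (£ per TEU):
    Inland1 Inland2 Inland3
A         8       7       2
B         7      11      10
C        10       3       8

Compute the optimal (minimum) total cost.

One minimum-cost allocation:
  A–Inland2: 25 × £7 = £175
  A–Inland3: 60 × £2 = £120
  B–Inland1: 65 × £7 = £455
  B–Inland2: 40 × £11 = £440
  C–Inland2: 20 × £3 = £60
Total = 175 + 120 + 455 + 440 + 60 = £1250.
(Supply check: A ships 85; B ships 105; C ships 20.)

1250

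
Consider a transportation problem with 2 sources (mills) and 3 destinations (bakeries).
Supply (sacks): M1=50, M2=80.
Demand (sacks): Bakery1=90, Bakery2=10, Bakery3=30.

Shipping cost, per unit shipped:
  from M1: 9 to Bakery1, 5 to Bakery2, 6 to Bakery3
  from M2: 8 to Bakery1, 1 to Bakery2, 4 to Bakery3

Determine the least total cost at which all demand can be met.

One minimum-cost allocation:
  M1 to Bakery1: 50 × 9 = 450
  M2 to Bakery1: 40 × 8 = 320
  M2 to Bakery2: 10 × 1 = 10
  M2 to Bakery3: 30 × 4 = 120
Total = 450 + 320 + 10 + 120 = 900.
(Supply check: M1 ships 50; M2 ships 80.)

900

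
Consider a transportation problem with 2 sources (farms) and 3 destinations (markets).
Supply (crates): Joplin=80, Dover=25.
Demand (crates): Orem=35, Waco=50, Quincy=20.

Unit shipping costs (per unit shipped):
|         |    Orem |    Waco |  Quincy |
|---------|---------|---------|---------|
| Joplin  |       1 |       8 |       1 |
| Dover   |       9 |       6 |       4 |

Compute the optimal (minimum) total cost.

405

A cheapest plan:
  Joplin→Orem: 35 × 1 = 35
  Joplin→Waco: 25 × 8 = 200
  Joplin→Quincy: 20 × 1 = 20
  Dover→Waco: 25 × 6 = 150
Total = 35 + 200 + 20 + 150 = 405.
(Supply check: Joplin ships 80; Dover ships 25.)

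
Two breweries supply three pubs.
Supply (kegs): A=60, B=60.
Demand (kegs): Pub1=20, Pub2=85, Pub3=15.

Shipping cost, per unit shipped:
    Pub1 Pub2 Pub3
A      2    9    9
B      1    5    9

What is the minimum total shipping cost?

700

Optimal allocation:
  A to Pub1: 20 × 2 = 40
  A to Pub2: 25 × 9 = 225
  A to Pub3: 15 × 9 = 135
  B to Pub2: 60 × 5 = 300
Total = 40 + 225 + 135 + 300 = 700.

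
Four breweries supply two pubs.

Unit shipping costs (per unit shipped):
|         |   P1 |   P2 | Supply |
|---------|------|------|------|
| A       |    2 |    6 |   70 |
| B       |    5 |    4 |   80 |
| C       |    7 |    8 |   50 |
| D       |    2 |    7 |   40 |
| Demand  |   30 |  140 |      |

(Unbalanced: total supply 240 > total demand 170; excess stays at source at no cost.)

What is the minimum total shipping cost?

One minimum-cost allocation:
  A–P2: 60 × 6 = 360
  B–P2: 80 × 4 = 320
  D–P1: 30 × 2 = 60
Total = 360 + 320 + 60 = 740.

740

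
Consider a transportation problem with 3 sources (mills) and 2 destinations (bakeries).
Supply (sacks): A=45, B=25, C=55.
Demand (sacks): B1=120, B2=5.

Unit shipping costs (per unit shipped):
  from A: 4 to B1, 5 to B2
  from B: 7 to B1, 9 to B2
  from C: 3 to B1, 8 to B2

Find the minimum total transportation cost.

525

A cheapest plan:
  A->B1: 40 × 4 = 160
  A->B2: 5 × 5 = 25
  B->B1: 25 × 7 = 175
  C->B1: 55 × 3 = 165
Total = 160 + 25 + 175 + 165 = 525.
(Supply check: A ships 45; B ships 25; C ships 55.)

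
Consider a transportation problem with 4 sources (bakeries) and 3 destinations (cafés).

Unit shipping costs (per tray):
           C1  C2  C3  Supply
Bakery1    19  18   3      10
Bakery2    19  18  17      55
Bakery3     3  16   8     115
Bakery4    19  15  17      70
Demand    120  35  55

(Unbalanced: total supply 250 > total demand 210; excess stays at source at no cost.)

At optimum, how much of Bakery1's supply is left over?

An optimal plan:
  Bakery1→C3: 10 × 3 = 30
  Bakery2→C1: 5 × 19 = 95
  Bakery2→C3: 10 × 17 = 170
  Bakery3→C1: 115 × 3 = 345
  Bakery4→C2: 35 × 15 = 525
  Bakery4→C3: 35 × 17 = 595
Total cost = 1760.
Bakery1 ships 10 of its 10, leaving 0.

0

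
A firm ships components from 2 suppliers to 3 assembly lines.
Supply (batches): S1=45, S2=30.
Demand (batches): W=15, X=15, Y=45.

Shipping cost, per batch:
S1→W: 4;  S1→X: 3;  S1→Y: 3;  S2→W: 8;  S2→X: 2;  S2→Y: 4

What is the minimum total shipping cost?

An optimal shipping plan:
  S1->W: 15 batches
  S1->Y: 30 batches
  S2->X: 15 batches
  S2->Y: 15 batches
Total cost = 240.

240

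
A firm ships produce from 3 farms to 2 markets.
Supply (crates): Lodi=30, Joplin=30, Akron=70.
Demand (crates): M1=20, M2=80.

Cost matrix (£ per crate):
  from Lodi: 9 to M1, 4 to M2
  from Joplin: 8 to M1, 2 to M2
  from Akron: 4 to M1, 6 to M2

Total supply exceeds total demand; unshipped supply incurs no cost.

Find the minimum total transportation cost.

380

An optimal shipping plan:
  Lodi->M2: 30 × £4 = £120
  Joplin->M2: 30 × £2 = £60
  Akron->M1: 20 × £4 = £80
  Akron->M2: 20 × £6 = £120
Total = 120 + 60 + 80 + 120 = £380.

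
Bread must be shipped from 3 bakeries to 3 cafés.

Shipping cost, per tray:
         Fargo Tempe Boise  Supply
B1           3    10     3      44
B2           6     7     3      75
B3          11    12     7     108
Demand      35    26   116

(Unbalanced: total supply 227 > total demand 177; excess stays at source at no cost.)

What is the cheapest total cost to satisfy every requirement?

867

Optimal allocation:
  B1–Fargo: 35 × 3 = 105
  B1–Boise: 9 × 3 = 27
  B2–Tempe: 26 × 7 = 182
  B2–Boise: 49 × 3 = 147
  B3–Boise: 58 × 7 = 406
Total = 105 + 27 + 182 + 147 + 406 = 867.
(Supply check: B1 ships 44; B2 ships 75; B3 ships 58.)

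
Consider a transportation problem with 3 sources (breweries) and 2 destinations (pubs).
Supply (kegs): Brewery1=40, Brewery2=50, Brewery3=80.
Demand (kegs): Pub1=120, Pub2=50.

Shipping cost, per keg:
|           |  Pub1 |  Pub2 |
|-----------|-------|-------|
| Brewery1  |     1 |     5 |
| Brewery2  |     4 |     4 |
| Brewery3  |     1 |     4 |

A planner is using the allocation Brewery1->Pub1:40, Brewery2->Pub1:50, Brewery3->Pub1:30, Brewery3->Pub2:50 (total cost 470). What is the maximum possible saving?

150

Current plan cost = 40·1 + 50·4 + 30·1 + 50·4 = 470.
Optimal plan:
  Brewery1->Pub1: 40 kegs
  Brewery2->Pub2: 50 kegs
  Brewery3->Pub1: 80 kegs
Optimal cost = 320.
Saving = 470 − 320 = 150.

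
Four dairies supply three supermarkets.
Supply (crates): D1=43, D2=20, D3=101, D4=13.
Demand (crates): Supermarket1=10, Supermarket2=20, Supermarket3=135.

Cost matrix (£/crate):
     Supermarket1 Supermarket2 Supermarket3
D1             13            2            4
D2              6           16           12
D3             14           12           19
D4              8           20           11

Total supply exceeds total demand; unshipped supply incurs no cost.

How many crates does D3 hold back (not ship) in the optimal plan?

12

Minimum-cost shipments:
  D1→Supermarket3: 43 × £4 = £172
  D2→Supermarket1: 10 × £6 = £60
  D2→Supermarket3: 10 × £12 = £120
  D3→Supermarket2: 20 × £12 = £240
  D3→Supermarket3: 69 × £19 = £1311
  D4→Supermarket3: 13 × £11 = £143
Total cost = £2046.
D3 ships 89 of its 101, leaving 12.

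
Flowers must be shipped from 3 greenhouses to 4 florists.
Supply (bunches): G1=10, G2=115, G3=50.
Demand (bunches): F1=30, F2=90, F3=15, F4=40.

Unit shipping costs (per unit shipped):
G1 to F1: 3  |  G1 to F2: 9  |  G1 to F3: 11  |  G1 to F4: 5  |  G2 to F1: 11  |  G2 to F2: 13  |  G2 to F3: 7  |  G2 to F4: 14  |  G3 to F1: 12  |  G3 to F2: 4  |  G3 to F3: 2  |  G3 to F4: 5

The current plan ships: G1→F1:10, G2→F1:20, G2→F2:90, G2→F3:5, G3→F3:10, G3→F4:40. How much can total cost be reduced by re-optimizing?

50

Current plan cost = 10·3 + 20·11 + 90·13 + 5·7 + 10·2 + 40·5 = 1675.
Optimal plan:
  G1->F4: 10 × 5 = 50
  G2->F1: 30 × 11 = 330
  G2->F2: 70 × 13 = 910
  G2->F3: 15 × 7 = 105
  G3->F2: 20 × 4 = 80
  G3->F4: 30 × 5 = 150
Optimal cost = 1625.
Saving = 1675 − 1625 = 50.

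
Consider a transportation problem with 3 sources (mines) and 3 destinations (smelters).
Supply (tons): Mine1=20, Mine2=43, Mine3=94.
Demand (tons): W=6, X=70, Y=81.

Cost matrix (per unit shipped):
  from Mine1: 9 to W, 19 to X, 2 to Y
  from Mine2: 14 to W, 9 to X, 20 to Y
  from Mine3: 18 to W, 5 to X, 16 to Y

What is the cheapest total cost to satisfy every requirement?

An optimal shipping plan:
  Mine1→Y: 20 × 2 = 40
  Mine2→W: 6 × 14 = 84
  Mine2→Y: 37 × 20 = 740
  Mine3→X: 70 × 5 = 350
  Mine3→Y: 24 × 16 = 384
Total = 40 + 84 + 740 + 350 + 384 = 1598.

1598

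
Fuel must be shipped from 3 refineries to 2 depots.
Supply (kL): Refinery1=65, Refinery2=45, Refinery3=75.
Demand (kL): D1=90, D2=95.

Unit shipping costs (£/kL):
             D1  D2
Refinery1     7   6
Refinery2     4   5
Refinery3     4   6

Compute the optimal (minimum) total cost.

A cheapest plan:
  Refinery1–D2: 65 kL
  Refinery2–D1: 15 kL
  Refinery2–D2: 30 kL
  Refinery3–D1: 75 kL
Total cost = £900.
(Supply check: Refinery1 ships 65; Refinery2 ships 45; Refinery3 ships 75.)

900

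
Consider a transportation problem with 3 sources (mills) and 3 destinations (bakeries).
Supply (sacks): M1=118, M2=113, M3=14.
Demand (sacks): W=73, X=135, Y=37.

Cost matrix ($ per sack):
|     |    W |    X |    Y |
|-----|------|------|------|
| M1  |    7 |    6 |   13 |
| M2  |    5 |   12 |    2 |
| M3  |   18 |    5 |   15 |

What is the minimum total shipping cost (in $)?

A cheapest plan:
  M1–X: 118 × $6 = $708
  M2–W: 73 × $5 = $365
  M2–X: 3 × $12 = $36
  M2–Y: 37 × $2 = $74
  M3–X: 14 × $5 = $70
Total = 708 + 365 + 36 + 74 + 70 = $1253.
(Supply check: M1 ships 118; M2 ships 113; M3 ships 14.)

1253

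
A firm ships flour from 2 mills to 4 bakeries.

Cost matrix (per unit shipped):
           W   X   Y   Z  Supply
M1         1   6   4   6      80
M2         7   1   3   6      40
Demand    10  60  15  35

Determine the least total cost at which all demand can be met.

An optimal shipping plan:
  M1 to W: 10 × 1 = 10
  M1 to X: 20 × 6 = 120
  M1 to Y: 15 × 4 = 60
  M1 to Z: 35 × 6 = 210
  M2 to X: 40 × 1 = 40
Total = 10 + 120 + 60 + 210 + 40 = 440.
(Supply check: M1 ships 80; M2 ships 40.)

440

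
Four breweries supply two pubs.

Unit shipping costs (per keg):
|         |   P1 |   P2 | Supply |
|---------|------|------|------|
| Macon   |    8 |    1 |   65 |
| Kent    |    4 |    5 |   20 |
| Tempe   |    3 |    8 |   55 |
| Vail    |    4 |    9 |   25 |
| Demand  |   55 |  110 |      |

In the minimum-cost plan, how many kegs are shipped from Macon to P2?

65

Optimal shipments:
  Macon->P2: 65 kegs
  Kent->P2: 20 kegs
  Tempe->P1: 55 kegs
  Vail->P2: 25 kegs
Total cost = 555.
So Macon→P2 carries 65 kegs.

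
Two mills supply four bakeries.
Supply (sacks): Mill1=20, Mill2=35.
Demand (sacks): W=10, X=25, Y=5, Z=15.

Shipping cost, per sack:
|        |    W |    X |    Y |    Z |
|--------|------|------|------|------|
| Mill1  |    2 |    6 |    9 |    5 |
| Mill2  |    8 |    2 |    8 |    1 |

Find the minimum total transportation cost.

150

A cheapest plan:
  Mill1 to W: 10 × 2 = 20
  Mill1 to X: 5 × 6 = 30
  Mill1 to Y: 5 × 9 = 45
  Mill2 to X: 20 × 2 = 40
  Mill2 to Z: 15 × 1 = 15
Total = 20 + 30 + 45 + 40 + 15 = 150.
(Supply check: Mill1 ships 20; Mill2 ships 35.)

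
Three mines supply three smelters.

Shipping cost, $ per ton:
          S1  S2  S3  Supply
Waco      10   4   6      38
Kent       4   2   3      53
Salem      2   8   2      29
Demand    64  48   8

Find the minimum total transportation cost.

One minimum-cost allocation:
  Waco to S2: 38 × $4 = $152
  Kent to S1: 35 × $4 = $140
  Kent to S2: 10 × $2 = $20
  Kent to S3: 8 × $3 = $24
  Salem to S1: 29 × $2 = $58
Total = 152 + 140 + 20 + 24 + 58 = $394.

394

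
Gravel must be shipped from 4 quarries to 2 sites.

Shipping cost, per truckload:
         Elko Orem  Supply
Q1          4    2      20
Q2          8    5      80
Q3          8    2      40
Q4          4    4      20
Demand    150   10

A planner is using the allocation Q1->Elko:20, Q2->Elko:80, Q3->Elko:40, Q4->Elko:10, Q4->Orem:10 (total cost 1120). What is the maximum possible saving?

Current plan cost = 20·4 + 80·8 + 40·8 + 10·4 + 10·4 = 1120.
Optimal plan:
  Q1 to Elko: 20 × 4 = 80
  Q2 to Elko: 80 × 8 = 640
  Q3 to Elko: 30 × 8 = 240
  Q3 to Orem: 10 × 2 = 20
  Q4 to Elko: 20 × 4 = 80
Optimal cost = 1060.
Saving = 1120 − 1060 = 60.

60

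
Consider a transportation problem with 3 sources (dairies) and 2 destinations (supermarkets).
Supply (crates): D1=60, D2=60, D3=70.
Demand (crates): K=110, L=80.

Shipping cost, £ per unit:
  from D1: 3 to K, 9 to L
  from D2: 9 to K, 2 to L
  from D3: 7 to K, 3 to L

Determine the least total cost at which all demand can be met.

An optimal shipping plan:
  D1→K: 60 × £3 = £180
  D2→L: 60 × £2 = £120
  D3→K: 50 × £7 = £350
  D3→L: 20 × £3 = £60
Total = 180 + 120 + 350 + 60 = £710.

710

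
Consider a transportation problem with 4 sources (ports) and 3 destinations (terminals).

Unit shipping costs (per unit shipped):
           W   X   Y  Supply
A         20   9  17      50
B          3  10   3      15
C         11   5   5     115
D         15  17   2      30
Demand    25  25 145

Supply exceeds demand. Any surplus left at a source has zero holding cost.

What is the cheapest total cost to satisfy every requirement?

1105

An optimal shipping plan:
  A–W: 10 TEU
  A–X: 25 TEU
  B–W: 15 TEU
  C–Y: 115 TEU
  D–Y: 30 TEU
Total cost = 1105.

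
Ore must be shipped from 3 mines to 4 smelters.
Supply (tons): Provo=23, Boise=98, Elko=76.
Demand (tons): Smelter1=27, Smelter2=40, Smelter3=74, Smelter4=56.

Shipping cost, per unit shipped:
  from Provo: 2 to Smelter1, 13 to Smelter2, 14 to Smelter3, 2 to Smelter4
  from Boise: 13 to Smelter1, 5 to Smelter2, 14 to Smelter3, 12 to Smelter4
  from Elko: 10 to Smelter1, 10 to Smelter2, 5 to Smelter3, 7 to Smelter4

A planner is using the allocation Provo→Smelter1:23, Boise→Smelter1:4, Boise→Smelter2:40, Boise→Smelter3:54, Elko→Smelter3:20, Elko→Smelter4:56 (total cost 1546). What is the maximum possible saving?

Current plan cost = 23·2 + 4·13 + 40·5 + 54·14 + 20·5 + 56·7 = 1546.
Optimal plan:
  Provo->Smelter1: 23 × 2 = 46
  Boise->Smelter1: 4 × 13 = 52
  Boise->Smelter2: 40 × 5 = 200
  Boise->Smelter4: 54 × 12 = 648
  Elko->Smelter3: 74 × 5 = 370
  Elko->Smelter4: 2 × 7 = 14
Optimal cost = 1330.
Saving = 1546 − 1330 = 216.

216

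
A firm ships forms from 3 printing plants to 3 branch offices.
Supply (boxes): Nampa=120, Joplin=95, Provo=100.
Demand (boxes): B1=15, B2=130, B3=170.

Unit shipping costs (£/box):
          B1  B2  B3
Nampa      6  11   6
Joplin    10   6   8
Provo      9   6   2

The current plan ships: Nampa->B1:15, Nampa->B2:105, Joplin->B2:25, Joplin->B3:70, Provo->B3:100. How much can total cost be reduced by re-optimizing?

Current plan cost = 15·6 + 105·11 + 25·6 + 70·8 + 100·2 = £2155.
Optimal plan:
  Nampa to B1: 15 × £6 = £90
  Nampa to B3: 105 × £6 = £630
  Joplin to B2: 95 × £6 = £570
  Provo to B2: 35 × £6 = £210
  Provo to B3: 65 × £2 = £130
Optimal cost = £1630.
Saving = 2155 − 1630 = £525.

525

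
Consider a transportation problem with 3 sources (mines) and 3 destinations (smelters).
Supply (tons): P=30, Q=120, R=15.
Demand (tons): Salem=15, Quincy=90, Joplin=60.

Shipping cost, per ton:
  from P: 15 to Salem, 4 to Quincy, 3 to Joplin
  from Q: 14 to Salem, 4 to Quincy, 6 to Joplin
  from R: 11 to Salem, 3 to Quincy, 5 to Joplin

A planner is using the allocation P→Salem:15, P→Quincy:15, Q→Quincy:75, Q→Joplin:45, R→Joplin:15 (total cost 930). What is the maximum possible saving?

Current plan cost = 15·15 + 15·4 + 75·4 + 45·6 + 15·5 = 930.
Optimal plan:
  P→Joplin: 30 × 3 = 90
  Q→Quincy: 90 × 4 = 360
  Q→Joplin: 30 × 6 = 180
  R→Salem: 15 × 11 = 165
Optimal cost = 795.
Saving = 930 − 795 = 135.

135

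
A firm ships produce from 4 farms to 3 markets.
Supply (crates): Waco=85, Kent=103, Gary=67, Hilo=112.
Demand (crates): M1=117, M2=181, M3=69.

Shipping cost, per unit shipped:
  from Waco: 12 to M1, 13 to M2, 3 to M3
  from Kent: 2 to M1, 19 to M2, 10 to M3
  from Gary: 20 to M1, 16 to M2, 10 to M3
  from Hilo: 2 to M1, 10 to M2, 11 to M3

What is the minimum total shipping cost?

2701

One minimum-cost allocation:
  Waco–M2: 16 crates
  Waco–M3: 69 crates
  Kent–M1: 103 crates
  Gary–M2: 67 crates
  Hilo–M1: 14 crates
  Hilo–M2: 98 crates
Total cost = 2701.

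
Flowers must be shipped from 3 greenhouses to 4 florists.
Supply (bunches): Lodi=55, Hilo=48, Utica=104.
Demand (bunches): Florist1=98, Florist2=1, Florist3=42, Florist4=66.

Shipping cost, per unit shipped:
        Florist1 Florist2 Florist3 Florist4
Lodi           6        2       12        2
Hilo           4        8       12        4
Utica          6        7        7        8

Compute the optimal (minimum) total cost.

One minimum-cost allocation:
  Lodi to Florist2: 1 × 2 = 2
  Lodi to Florist4: 54 × 2 = 108
  Hilo to Florist1: 36 × 4 = 144
  Hilo to Florist4: 12 × 4 = 48
  Utica to Florist1: 62 × 6 = 372
  Utica to Florist3: 42 × 7 = 294
Total = 2 + 108 + 144 + 48 + 372 + 294 = 968.

968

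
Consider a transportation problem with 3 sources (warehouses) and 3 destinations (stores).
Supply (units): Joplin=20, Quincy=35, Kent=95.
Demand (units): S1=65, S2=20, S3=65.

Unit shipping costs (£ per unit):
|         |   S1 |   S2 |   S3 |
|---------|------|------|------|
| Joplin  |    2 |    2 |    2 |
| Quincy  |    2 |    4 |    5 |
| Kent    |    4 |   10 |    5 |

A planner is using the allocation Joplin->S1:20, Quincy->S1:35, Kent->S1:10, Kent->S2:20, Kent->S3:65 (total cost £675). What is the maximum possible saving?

120

Current plan cost = 20·2 + 35·2 + 10·4 + 20·10 + 65·5 = £675.
Optimal plan:
  Joplin to S2: 20 units
  Quincy to S1: 35 units
  Kent to S1: 30 units
  Kent to S3: 65 units
Optimal cost = £555.
Saving = 675 − 555 = £120.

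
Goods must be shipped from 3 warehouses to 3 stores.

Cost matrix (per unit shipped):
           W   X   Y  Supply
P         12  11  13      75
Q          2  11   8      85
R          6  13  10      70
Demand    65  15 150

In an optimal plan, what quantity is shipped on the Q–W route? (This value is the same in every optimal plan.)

65

Solving gives:
  P→X: 15 × 11 = 165
  P→Y: 60 × 13 = 780
  Q→W: 65 × 2 = 130
  Q→Y: 20 × 8 = 160
  R→Y: 70 × 10 = 700
Total cost = 1935.
So Q→W carries 65 units.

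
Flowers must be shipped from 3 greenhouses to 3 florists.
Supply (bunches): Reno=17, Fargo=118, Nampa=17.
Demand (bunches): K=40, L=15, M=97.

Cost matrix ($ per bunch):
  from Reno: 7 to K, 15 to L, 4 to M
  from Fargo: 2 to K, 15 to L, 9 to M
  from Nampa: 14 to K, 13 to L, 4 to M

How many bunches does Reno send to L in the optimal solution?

Optimal shipments:
  Reno→M: 17 × $4 = $68
  Fargo→K: 40 × $2 = $80
  Fargo→L: 15 × $15 = $225
  Fargo→M: 63 × $9 = $567
  Nampa→M: 17 × $4 = $68
Total cost = $1008.
The route Reno→L is not used.

0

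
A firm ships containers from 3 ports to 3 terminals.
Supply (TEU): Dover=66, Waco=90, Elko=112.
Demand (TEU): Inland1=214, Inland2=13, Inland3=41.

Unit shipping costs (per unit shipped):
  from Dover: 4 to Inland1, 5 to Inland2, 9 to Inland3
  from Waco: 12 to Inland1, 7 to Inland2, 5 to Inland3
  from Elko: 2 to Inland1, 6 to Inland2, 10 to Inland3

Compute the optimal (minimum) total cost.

An optimal shipping plan:
  Dover->Inland1: 66 TEU
  Waco->Inland1: 36 TEU
  Waco->Inland2: 13 TEU
  Waco->Inland3: 41 TEU
  Elko->Inland1: 112 TEU
Total cost = 1216.

1216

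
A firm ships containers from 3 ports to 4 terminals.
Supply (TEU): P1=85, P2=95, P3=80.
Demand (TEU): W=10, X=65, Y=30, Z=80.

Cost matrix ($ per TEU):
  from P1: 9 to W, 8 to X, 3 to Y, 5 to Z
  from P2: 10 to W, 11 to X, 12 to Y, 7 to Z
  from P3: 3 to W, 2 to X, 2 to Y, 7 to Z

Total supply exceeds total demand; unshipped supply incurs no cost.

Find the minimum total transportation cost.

A cheapest plan:
  P1–Y: 25 × $3 = $75
  P1–Z: 60 × $5 = $300
  P2–Z: 20 × $7 = $140
  P3–W: 10 × $3 = $30
  P3–X: 65 × $2 = $130
  P3–Y: 5 × $2 = $10
Total = 75 + 300 + 140 + 30 + 130 + 10 = $685.

685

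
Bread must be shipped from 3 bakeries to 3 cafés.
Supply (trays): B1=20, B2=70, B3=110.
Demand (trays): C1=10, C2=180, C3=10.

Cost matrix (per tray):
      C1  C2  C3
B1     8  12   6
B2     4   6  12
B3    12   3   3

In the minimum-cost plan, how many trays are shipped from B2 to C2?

The minimum-cost plan:
  B1–C1: 10 × 8 = 80
  B1–C3: 10 × 6 = 60
  B2–C2: 70 × 6 = 420
  B3–C2: 110 × 3 = 330
Total cost = 890.
So B2→C2 carries 70 trays.

70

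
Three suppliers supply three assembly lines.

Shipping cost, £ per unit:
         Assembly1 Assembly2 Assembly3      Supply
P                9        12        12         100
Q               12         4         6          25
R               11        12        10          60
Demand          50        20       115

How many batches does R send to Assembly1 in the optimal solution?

0

Solving gives:
  P->Assembly1: 50 × £9 = £450
  P->Assembly3: 50 × £12 = £600
  Q->Assembly2: 20 × £4 = £80
  Q->Assembly3: 5 × £6 = £30
  R->Assembly3: 60 × £10 = £600
Total cost = £1760.
The route R→Assembly1 is not used.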